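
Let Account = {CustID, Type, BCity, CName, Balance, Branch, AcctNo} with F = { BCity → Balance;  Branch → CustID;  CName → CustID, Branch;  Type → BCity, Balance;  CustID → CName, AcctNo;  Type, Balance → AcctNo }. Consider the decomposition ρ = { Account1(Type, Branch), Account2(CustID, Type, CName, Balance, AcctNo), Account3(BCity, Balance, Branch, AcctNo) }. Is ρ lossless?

No

Chase test. Columns are CustID, Type, BCity, CName, Balance, Branch, AcctNo; row i has aⱼ where attribute j ∈ Accounti, else bᵢⱼ.
Initial tableau (one row per fragment):
  row 1: b11 a2 b13 b14 b15 a6 b17
  row 2: a1 a2 b23 a4 a5 b26 a7
  row 3: b31 b32 a3 b34 a5 a6 a7
Rows 1 and 3 agree on Branch; apply Branch→CustID and equate their CustID entries.
Rows 1 and 2 agree on Type; apply Type→BCity, Balance and equate their BCity, Balance entries.
Rows 1 and 3 agree on CustID; apply CustID→CName, AcctNo and equate their CName, AcctNo entries.
No row becomes fully distinguished — the join is lossy.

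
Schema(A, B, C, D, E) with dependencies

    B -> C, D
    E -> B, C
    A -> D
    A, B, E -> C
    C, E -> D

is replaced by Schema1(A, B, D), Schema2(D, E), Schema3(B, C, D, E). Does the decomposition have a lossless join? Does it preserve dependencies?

Lossless test (chase): Rows 1 and 3 agree on B; apply B→C, D and equate their C, D entries. Rows 2 and 3 agree on E; apply E→B, C and equate their B, C entries. No row becomes fully distinguished — the join is lossy.
Dependency preservation: A, B, E → C is not contained in any single fragment, but the restricted closure of its left-hand side across the fragments still reaches the right-hand side; the remaining FDs each lie inside some fragment. All dependencies are preserved.

lossy but dependency-preserving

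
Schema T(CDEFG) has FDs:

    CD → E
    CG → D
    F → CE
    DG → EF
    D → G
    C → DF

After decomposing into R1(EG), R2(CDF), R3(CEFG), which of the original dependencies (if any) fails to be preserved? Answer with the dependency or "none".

none

CD → E: restricted closure across fragments reaches E.
CG → D: restricted closure across fragments reaches D.
F → CE lies within R3.
DG → EF: restricted closure across fragments reaches EF.
D → G: restricted closure across fragments reaches G.
C → DF lies within R2.
Every dependency is enforceable on the fragments, so the decomposition is dependency-preserving.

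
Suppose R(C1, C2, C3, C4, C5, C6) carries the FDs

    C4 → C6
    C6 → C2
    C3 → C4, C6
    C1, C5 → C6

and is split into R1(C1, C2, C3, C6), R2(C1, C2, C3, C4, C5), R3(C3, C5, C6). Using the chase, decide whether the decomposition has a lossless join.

Yes

Chase test. Columns are C1, C2, C3, C4, C5, C6; row i has aⱼ where attribute j ∈ Ri, else bᵢⱼ.
Initial tableau (one row per fragment):
  row 1: a1 a2 a3 b14 b15 a6
  row 2: a1 a2 a3 a4 a5 b26
  row 3: b31 b32 a3 b34 a5 a6
Rows 1 and 3 agree on C6; apply C6→C2 and equate their C2 entries.
Rows 1 and 2 agree on C3; apply C3→C4, C6 and equate their C4, C6 entries.
Rows 1 and 3 agree on C3; apply C3→C4, C6 and equate their C4, C6 entries.
Row 2 is now all distinguished symbols — the join is lossless.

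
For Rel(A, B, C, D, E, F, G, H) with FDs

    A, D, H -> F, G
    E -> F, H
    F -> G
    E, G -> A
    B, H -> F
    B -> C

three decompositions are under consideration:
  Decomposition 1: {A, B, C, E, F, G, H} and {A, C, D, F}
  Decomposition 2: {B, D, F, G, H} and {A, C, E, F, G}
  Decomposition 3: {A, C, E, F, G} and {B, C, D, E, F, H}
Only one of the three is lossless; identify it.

Decomposition 1: common = {A, C, F}, closure = {A, C, F, G} → lossy.
Decomposition 2: common = {F, G}, closure = {F, G} → lossy.
Decomposition 3: common = {C, E, F}, closure = {A, C, E, F, G, H} → lossless.

Decomposition 3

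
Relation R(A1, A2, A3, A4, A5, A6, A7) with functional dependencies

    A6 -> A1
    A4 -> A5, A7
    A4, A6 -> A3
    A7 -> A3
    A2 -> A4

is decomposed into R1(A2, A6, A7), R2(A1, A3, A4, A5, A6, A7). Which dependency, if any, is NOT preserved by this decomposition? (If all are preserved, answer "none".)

A2 -> A4

Check A2 → A4: no single fragment contains all of {A2, A4}, and the restricted closure of {A2} across the fragments never reaches {A4}.
A6 → A1 is preserved.
A4 → A5, A7 is preserved.
A4, A6 → A3 is preserved.
A7 → A3 is preserved.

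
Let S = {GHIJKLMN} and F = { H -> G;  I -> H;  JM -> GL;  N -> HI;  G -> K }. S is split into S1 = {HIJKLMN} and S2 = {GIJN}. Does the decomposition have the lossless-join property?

Yes

Common attributes: S1 ∩ S2 = {IJN}.
Closure of {IJN}: I → H applies, adding H; H → G applies, adding G; G → K applies, adding K. So (IJN)⁺ = {GHIJKN}.
This closure contains every attribute of S2, so S1 ∩ S2 → S2. The join is lossless.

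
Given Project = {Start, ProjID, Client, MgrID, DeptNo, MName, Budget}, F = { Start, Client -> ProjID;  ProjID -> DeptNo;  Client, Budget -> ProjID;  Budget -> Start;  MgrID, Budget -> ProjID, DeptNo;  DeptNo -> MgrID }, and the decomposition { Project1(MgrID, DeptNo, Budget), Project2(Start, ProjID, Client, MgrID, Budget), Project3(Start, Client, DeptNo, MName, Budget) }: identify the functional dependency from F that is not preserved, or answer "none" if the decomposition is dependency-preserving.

ProjID -> DeptNo

Check ProjID → DeptNo: no single fragment contains all of {ProjID, DeptNo}, and the restricted closure of {ProjID} across the fragments never reaches {DeptNo}.
Start, Client → ProjID is preserved.
Client, Budget → ProjID is preserved.
Budget → Start is preserved.
MgrID, Budget → ProjID, DeptNo is preserved.
DeptNo → MgrID is preserved.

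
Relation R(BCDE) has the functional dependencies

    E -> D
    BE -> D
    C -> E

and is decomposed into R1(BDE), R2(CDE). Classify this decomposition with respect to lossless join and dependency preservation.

lossy but dependency-preserving

Lossless test: (DE)⁺ = {DE}, which is a superkey of neither fragment — lossy.
Dependency preservation: every FD's attributes lie within a single fragment, so each can be enforced locally — preserved.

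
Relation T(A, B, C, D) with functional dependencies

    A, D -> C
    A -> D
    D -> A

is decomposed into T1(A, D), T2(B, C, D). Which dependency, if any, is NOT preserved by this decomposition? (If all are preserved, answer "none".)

A, D → C: restricted closure across fragments reaches C.
A → D lies within T1.
D → A lies within T1.
Every dependency is enforceable on the fragments, so the decomposition is dependency-preserving.

none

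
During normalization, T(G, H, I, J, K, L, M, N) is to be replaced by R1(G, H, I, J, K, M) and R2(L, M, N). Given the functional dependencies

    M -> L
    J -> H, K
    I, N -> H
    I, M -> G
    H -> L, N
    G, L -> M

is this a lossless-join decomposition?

Common attributes: R1 ∩ R2 = {M}.
Closure of {M}: M → L applies, adding L. So (M)⁺ = {L, M}.
The closure contains neither all of R1 = {G, H, I, J, K, M} nor all of R2 = {L, M, N}, so the common attributes are not a superkey of either fragment. The join is lossy.

No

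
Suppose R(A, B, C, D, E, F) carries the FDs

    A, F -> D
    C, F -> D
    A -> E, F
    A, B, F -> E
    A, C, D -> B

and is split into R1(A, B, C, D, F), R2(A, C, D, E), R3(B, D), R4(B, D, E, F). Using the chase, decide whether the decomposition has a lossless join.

Yes

Chase test. Columns are A, B, C, D, E, F; row i has aⱼ where attribute j ∈ Ri, else bᵢⱼ.
Initial tableau (one row per fragment):
  row 1: a1 a2 a3 a4 b15 a6
  row 2: a1 b22 a3 a4 a5 b26
  row 3: b31 a2 b33 a4 b35 b36
  row 4: b41 a2 b43 a4 a5 a6
Rows 1 and 2 agree on A; apply A→E, F and equate their E, F entries.
Rows 1 and 2 agree on A, C, D; apply A, C, D→B and equate their B entries.
Row 1 is now all distinguished symbols — the join is lossless.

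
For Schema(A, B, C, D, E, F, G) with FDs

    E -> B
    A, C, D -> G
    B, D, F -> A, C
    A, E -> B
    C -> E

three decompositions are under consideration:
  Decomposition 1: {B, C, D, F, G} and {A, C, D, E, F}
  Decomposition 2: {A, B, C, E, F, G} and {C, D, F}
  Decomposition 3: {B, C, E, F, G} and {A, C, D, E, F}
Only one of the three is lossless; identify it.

Decomposition 1

Decomposition 1: common = {C, D, F}, closure = {A, B, C, D, E, F, G} → lossless.
Decomposition 2: common = {C, F}, closure = {B, C, E, F} → lossy.
Decomposition 3: common = {C, E, F}, closure = {B, C, E, F} → lossy.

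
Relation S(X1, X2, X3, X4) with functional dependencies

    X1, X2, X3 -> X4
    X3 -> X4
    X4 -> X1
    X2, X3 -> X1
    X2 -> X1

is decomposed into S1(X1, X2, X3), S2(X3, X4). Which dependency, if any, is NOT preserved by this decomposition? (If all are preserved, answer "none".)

Check X4 → X1: no single fragment contains all of {X1, X4}, and the restricted closure of {X4} across the fragments never reaches {X1}.
X1, X2, X3 → X4 is preserved.
X3 → X4 is preserved.
X2, X3 → X1 is preserved.
X2 → X1 is preserved.

X4 -> X1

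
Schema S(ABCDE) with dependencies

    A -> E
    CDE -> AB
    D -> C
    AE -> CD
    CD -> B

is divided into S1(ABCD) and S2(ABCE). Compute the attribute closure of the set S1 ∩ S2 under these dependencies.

ABCDE

S1 ∩ S2 = {ABC}.
A → E applies, adding E
AE → CD applies, adding D
Closure: {ABCDE}.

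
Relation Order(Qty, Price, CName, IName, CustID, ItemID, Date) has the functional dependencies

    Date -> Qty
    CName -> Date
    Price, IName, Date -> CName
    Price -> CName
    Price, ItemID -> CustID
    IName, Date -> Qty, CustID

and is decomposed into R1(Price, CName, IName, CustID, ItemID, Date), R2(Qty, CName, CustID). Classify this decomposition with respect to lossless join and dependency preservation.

lossless but not dependency-preserving

Lossless test: (CName, CustID)⁺ = {Qty, CName, CustID, Date}, which contains all of one fragment — lossless.
Dependency preservation: the restricted closure of {Date} across the fragments never reaches {Qty}, so Date → Qty cannot be enforced without a join — not preserved.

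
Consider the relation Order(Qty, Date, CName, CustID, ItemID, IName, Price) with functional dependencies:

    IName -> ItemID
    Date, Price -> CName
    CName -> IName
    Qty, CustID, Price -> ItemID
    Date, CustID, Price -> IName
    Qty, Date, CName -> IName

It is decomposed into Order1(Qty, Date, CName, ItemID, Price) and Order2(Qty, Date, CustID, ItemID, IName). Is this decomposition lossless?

No

Common attributes: Order1 ∩ Order2 = {Qty, Date, ItemID}.
No dependency enlarges {Qty, Date, ItemID}, so (Qty, Date, ItemID)⁺ = {Qty, Date, ItemID}.
The closure contains neither all of Order1 = {Qty, Date, CName, ItemID, Price} nor all of Order2 = {Qty, Date, CustID, ItemID, IName}, so the common attributes are not a superkey of either fragment. The join is lossy.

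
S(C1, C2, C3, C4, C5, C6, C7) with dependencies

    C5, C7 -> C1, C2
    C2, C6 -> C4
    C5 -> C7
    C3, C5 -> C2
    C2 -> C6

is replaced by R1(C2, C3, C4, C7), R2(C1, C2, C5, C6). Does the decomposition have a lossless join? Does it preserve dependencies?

lossy and not dependency-preserving

Lossless test: (C2)⁺ = {C2, C4, C6}, which is a superkey of neither fragment — lossy.
Dependency preservation: the restricted closure of {C5} across the fragments never reaches {C7}, so C5 → C7 cannot be enforced without a join — not preserved.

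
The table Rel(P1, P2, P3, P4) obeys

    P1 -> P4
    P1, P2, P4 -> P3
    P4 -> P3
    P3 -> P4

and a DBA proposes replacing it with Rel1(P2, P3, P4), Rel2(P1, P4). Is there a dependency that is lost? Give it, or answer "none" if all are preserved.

P1 → P4 lies within Rel2.
P1, P2, P4 → P3: restricted closure across fragments reaches P3.
P4 → P3 lies within Rel1.
P3 → P4 lies within Rel1.
Every dependency is enforceable on the fragments, so the decomposition is dependency-preserving.

none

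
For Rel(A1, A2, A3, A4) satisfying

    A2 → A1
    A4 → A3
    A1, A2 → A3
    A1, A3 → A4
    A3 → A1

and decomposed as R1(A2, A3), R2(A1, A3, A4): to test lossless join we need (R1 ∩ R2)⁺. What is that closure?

A1, A3, A4

R1 ∩ R2 = {A3}.
A3 → A1 applies, adding A1
A1, A3 → A4 applies, adding A4
Closure: {A1, A3, A4}.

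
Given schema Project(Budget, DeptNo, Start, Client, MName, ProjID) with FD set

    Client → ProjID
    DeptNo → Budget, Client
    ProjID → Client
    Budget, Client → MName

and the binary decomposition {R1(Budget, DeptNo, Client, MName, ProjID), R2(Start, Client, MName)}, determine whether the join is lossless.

Common attributes: R1 ∩ R2 = {Client, MName}.
Closure of {Client, MName}: Client → ProjID applies, adding ProjID. So (Client, MName)⁺ = {Client, MName, ProjID}.
The closure contains neither all of R1 = {Budget, DeptNo, Client, MName, ProjID} nor all of R2 = {Start, Client, MName}, so the common attributes are not a superkey of either fragment. The join is lossy.

No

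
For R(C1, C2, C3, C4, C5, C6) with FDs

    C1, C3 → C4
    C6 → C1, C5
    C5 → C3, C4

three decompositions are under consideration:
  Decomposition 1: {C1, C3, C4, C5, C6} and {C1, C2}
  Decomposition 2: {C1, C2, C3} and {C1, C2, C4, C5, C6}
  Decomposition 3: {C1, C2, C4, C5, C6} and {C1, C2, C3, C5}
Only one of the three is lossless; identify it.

Decomposition 1: common = {C1}, closure = {C1} → lossy.
Decomposition 2: common = {C1, C2}, closure = {C1, C2} → lossy.
Decomposition 3: common = {C1, C2, C5}, closure = {C1, C2, C3, C4, C5} → lossless.

Decomposition 3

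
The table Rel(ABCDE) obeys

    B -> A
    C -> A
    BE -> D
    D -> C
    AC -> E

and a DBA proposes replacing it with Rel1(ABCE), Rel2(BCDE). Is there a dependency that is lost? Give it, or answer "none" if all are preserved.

B → A lies within Rel1.
C → A lies within Rel1.
BE → D lies within Rel2.
D → C lies within Rel2.
AC → E lies within Rel1.
Every dependency is enforceable on the fragments, so the decomposition is dependency-preserving.

none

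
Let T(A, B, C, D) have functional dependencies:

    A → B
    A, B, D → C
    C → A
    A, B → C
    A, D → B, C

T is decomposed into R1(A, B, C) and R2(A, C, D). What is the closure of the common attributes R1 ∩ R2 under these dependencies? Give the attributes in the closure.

R1 ∩ R2 = {A, C}.
A → B applies, adding B
Closure: {A, B, C}.

A, B, C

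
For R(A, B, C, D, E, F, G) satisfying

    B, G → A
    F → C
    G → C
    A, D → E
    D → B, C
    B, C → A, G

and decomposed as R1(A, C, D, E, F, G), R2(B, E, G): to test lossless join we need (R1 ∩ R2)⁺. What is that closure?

R1 ∩ R2 = {E, G}.
G → C applies, adding C
Closure: {C, E, G}.

C, E, G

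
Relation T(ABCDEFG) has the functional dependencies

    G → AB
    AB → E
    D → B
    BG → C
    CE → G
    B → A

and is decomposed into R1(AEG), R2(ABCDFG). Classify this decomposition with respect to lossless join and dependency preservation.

Lossless test: (AG)⁺ = {ABCEG}, which contains all of one fragment — lossless.
Dependency preservation: the restricted closure of {AB} across the fragments never reaches {E}, so AB → E cannot be enforced without a join — not preserved.

lossless but not dependency-preserving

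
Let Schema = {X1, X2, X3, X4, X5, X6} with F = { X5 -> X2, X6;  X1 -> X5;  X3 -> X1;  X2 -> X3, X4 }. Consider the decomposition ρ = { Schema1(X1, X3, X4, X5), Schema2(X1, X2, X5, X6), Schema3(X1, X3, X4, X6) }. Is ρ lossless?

Chase test. Columns are X1, X2, X3, X4, X5, X6; row i has aⱼ where attribute j ∈ Schemai, else bᵢⱼ.
Initial tableau (one row per fragment):
  row 1: a1 b12 a3 a4 a5 b16
  row 2: a1 a2 b23 b24 a5 a6
  row 3: a1 b32 a3 a4 b35 a6
Rows 1 and 2 agree on X5; apply X5→X2, X6 and equate their X2, X6 entries.
Rows 1 and 3 agree on X1; apply X1→X5 and equate their X5 entries.
Rows 1 and 2 agree on X2; apply X2→X3, X4 and equate their X3, X4 entries.
Rows 1 and 3 agree on X5; apply X5→X2, X6 and equate their X2, X6 entries.
Row 1 is now all distinguished symbols — the join is lossless.

Yes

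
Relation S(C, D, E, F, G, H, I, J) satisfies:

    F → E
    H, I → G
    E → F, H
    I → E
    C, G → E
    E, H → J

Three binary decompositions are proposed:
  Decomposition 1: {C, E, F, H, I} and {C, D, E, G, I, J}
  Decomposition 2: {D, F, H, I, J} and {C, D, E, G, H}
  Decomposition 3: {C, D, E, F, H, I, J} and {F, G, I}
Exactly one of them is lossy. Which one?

Decomposition 1: common = {C, E, I}, closure = {C, E, F, G, H, I, J} → lossless.
Decomposition 2: common = {D, H}, closure = {D, H} → lossy.
Decomposition 3: common = {F, I}, closure = {E, F, G, H, I, J} → lossless.

Decomposition 2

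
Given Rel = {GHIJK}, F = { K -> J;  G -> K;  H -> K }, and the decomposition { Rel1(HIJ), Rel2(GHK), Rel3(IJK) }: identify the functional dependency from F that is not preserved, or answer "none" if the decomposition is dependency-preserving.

none

K → J lies within Rel3.
G → K lies within Rel2.
H → K lies within Rel2.
Every dependency is enforceable on the fragments, so the decomposition is dependency-preserving.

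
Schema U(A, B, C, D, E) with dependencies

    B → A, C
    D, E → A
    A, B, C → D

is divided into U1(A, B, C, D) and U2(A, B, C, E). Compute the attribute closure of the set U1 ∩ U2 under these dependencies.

U1 ∩ U2 = {A, B, C}.
A, B, C → D applies, adding D
Closure: {A, B, C, D}.

A, B, C, D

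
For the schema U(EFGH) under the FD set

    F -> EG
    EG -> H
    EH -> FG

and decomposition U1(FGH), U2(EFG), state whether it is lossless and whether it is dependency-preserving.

lossless but not dependency-preserving

Lossless test: (FG)⁺ = {EFGH}, which contains all of one fragment — lossless.
Dependency preservation: the restricted closure of {EH} across the fragments never reaches {FG}, so EH → FG cannot be enforced without a join — not preserved.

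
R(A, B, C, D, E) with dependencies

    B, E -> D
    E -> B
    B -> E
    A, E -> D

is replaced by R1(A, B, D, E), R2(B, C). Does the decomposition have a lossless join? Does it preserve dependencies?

lossy but dependency-preserving

Lossless test: (B)⁺ = {B, D, E}, which is a superkey of neither fragment — lossy.
Dependency preservation: every FD's attributes lie within a single fragment, so each can be enforced locally — preserved.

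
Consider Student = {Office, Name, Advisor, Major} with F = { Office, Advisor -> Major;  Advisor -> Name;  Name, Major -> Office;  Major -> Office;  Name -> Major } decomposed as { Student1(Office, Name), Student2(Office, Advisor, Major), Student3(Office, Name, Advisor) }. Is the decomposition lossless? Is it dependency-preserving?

lossless but not dependency-preserving

Lossless test (chase): Rows 2 and 3 agree on Office, Advisor; apply Office, Advisor→Major and equate their Major entries. Rows 2 and 3 agree on Advisor; apply Advisor→Name and equate their Name entries. Rows 1 and 2 agree on Name; apply Name→Major and equate their Major entries. Row 2 is now all distinguished symbols — the join is lossless.
Dependency preservation: the restricted closure of {Name} across the fragments never reaches {Major}, so Name → Major cannot be enforced without a join — not preserved.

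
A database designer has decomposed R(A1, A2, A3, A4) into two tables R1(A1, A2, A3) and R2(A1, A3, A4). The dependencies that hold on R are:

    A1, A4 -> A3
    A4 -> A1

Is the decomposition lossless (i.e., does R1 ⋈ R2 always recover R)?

Common attributes: R1 ∩ R2 = {A1, A3}.
No dependency enlarges {A1, A3}, so (A1, A3)⁺ = {A1, A3}.
The closure contains neither all of R1 = {A1, A2, A3} nor all of R2 = {A1, A3, A4}, so the common attributes are not a superkey of either fragment. The join is lossy.

No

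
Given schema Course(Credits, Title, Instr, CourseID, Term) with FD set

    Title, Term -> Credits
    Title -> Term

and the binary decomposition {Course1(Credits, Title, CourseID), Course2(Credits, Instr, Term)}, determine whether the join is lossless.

Common attributes: Course1 ∩ Course2 = {Credits}.
No dependency enlarges {Credits}, so (Credits)⁺ = {Credits}.
The closure contains neither all of Course1 = {Credits, Title, CourseID} nor all of Course2 = {Credits, Instr, Term}, so the common attributes are not a superkey of either fragment. The join is lossy.

No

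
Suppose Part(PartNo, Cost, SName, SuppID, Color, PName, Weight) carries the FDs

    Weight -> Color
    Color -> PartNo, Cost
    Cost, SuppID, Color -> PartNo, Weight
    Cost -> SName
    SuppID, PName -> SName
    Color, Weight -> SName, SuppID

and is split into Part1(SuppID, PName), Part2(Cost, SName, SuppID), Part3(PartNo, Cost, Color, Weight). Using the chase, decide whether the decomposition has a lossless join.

No

Chase test. Columns are PartNo, Cost, SName, SuppID, Color, PName, Weight; row i has aⱼ where attribute j ∈ Parti, else bᵢⱼ.
Initial tableau (one row per fragment):
  row 1: b11 b12 b13 a4 b15 a6 b17
  row 2: b21 a2 a3 a4 b25 b26 b27
  row 3: a1 a2 b33 b34 a5 b36 a7
Rows 2 and 3 agree on Cost; apply Cost→SName and equate their SName entries.
No row becomes fully distinguished — the join is lossy.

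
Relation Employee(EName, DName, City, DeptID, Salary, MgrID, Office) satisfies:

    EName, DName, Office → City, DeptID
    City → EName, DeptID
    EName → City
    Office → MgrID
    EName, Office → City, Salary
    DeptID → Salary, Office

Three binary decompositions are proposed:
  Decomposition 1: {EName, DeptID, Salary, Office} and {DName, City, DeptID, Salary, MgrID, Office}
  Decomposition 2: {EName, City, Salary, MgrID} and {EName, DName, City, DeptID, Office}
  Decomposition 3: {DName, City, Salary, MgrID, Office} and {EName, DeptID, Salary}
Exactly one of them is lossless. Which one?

Decomposition 1: common = {DeptID, Salary, Office}, closure = {DeptID, Salary, MgrID, Office} → lossy.
Decomposition 2: common = {EName, City}, closure = {EName, City, DeptID, Salary, MgrID, Office} → lossless.
Decomposition 3: common = {Salary}, closure = {Salary} → lossy.

Decomposition 2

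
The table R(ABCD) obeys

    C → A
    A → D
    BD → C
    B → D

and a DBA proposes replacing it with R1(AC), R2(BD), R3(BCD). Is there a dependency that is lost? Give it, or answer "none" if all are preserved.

A → D

Check A → D: no single fragment contains all of {AD}, and the restricted closure of {A} across the fragments never reaches {D}.
C → A is preserved.
BD → C is preserved.
B → D is preserved.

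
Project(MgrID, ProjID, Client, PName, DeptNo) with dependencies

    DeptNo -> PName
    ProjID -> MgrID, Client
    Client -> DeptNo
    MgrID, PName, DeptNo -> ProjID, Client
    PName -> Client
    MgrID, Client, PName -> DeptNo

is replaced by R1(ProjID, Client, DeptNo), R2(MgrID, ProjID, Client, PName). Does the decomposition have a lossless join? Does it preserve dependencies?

lossless and dependency-preserving

Lossless test: (ProjID, Client)⁺ = {MgrID, ProjID, Client, PName, DeptNo}, which contains all of one fragment — lossless.
Dependency preservation: DeptNo → PName; MgrID, PName, DeptNo → ProjID, Client; MgrID, Client, PName → DeptNo are not contained in any single fragment, but the restricted closure of each left-hand side across the fragments still reaches the right-hand side; the remaining FDs each lie inside some fragment. All dependencies are preserved.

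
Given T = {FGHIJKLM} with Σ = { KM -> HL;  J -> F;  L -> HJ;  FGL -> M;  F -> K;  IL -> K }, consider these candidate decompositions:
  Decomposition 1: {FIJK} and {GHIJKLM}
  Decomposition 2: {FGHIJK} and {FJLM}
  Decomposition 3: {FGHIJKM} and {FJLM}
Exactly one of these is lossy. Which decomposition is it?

Decomposition 2

Decomposition 1: common = {IJK}, closure = {FIJK} → lossless.
Decomposition 2: common = {FJ}, closure = {FJK} → lossy.
Decomposition 3: common = {FJM}, closure = {FHJKLM} → lossless.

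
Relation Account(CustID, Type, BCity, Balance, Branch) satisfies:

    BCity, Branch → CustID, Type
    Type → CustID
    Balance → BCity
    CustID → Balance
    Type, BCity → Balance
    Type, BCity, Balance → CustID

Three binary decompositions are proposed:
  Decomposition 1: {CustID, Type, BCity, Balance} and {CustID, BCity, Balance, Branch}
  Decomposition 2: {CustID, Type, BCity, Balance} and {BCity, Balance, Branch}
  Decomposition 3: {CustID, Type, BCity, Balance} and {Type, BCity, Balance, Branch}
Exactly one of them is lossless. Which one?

Decomposition 1: common = {CustID, BCity, Balance}, closure = {CustID, BCity, Balance} → lossy.
Decomposition 2: common = {BCity, Balance}, closure = {BCity, Balance} → lossy.
Decomposition 3: common = {Type, BCity, Balance}, closure = {CustID, Type, BCity, Balance} → lossless.

Decomposition 3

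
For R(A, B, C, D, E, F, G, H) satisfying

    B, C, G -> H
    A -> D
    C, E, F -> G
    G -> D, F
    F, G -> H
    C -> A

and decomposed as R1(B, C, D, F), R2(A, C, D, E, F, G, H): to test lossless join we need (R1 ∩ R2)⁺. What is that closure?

R1 ∩ R2 = {C, D, F}.
C → A applies, adding A
Closure: {A, C, D, F}.

A, C, D, F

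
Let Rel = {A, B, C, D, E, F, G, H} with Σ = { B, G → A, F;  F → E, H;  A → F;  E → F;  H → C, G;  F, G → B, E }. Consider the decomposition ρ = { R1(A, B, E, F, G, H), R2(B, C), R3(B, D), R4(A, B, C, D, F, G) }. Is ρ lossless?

Chase test. Columns are A, B, C, D, E, F, G, H; row i has aⱼ where attribute j ∈ Ri, else bᵢⱼ.
Initial tableau (one row per fragment):
  row 1: a1 a2 b13 b14 a5 a6 a7 a8
  row 2: b21 a2 a3 b24 b25 b26 b27 b28
  row 3: b31 a2 b33 a4 b35 b36 b37 b38
  row 4: a1 a2 a3 a4 b45 a6 a7 b48
Rows 1 and 4 agree on F; apply F→E, H and equate their E, H entries.
Rows 1 and 4 agree on H; apply H→C, G and equate their C, G entries.
Row 4 is now all distinguished symbols — the join is lossless.

Yes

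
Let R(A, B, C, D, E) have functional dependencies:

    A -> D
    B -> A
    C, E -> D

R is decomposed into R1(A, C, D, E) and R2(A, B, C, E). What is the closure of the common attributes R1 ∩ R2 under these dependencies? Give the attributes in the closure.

A, C, D, E

R1 ∩ R2 = {A, C, E}.
A → D applies, adding D
Closure: {A, C, D, E}.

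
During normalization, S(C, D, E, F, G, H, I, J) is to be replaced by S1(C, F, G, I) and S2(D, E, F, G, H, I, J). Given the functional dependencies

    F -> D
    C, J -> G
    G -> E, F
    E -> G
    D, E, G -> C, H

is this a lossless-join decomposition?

Common attributes: S1 ∩ S2 = {F, G, I}.
Closure of {F, G, I}: F → D applies, adding D; G → E, F applies, adding E; D, E, G → C, H applies, adding C, H. So (F, G, I)⁺ = {C, D, E, F, G, H, I}.
This closure contains every attribute of S1, so S1 ∩ S2 → S1. The join is lossless.

Yes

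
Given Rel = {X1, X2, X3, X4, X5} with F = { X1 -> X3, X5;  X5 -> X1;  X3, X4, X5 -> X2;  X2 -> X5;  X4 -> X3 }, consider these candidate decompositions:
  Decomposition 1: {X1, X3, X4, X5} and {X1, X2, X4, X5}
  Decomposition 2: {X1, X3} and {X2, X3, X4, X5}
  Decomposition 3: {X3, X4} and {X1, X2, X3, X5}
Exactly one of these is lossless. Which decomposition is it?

Decomposition 1: common = {X1, X4, X5}, closure = {X1, X2, X3, X4, X5} → lossless.
Decomposition 2: common = {X3}, closure = {X3} → lossy.
Decomposition 3: common = {X3}, closure = {X3} → lossy.

Decomposition 1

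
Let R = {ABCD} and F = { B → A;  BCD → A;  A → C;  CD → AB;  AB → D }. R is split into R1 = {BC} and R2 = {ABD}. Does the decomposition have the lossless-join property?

Yes

Common attributes: R1 ∩ R2 = {B}.
Closure of {B}: B → A applies, adding A; A → C applies, adding C; AB → D applies, adding D. So (B)⁺ = {ABCD}.
This closure contains every attribute of R1, so R1 ∩ R2 → R1. The join is lossless.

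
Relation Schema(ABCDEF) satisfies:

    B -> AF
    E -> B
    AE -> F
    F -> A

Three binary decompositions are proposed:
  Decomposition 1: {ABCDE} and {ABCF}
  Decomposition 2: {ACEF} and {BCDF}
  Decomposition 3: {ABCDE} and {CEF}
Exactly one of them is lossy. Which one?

Decomposition 2

Decomposition 1: common = {ABC}, closure = {ABCF} → lossless.
Decomposition 2: common = {CF}, closure = {ACF} → lossy.
Decomposition 3: common = {CE}, closure = {ABCEF} → lossless.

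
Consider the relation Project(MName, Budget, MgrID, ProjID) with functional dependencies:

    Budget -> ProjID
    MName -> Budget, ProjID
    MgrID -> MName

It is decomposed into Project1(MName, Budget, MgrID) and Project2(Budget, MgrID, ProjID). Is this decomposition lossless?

Common attributes: Project1 ∩ Project2 = {Budget, MgrID}.
Closure of {Budget, MgrID}: Budget → ProjID applies, adding ProjID; MgrID → MName applies, adding MName. So (Budget, MgrID)⁺ = {MName, Budget, MgrID, ProjID}.
This closure contains every attribute of Project1, so Project1 ∩ Project2 → Project1. The join is lossless.

Yes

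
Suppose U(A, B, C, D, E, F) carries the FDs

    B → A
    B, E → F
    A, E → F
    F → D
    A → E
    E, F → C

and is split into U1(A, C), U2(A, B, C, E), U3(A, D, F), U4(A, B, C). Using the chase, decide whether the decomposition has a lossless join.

Chase test. Columns are A, B, C, D, E, F; row i has aⱼ where attribute j ∈ Ui, else bᵢⱼ.
Initial tableau (one row per fragment):
  row 1: a1 b12 a3 b14 b15 b16
  row 2: a1 a2 a3 b24 a5 b26
  row 3: a1 b32 b33 a4 b35 a6
  row 4: a1 a2 a3 b44 b45 b46
Rows 1 and 2 agree on A; apply A→E and equate their E entries.
Rows 1 and 3 agree on A; apply A→E and equate their E entries.
Rows 1 and 4 agree on A; apply A→E and equate their E entries.
Rows 2 and 4 agree on B, E; apply B, E→F and equate their F entries.
Rows 1 and 2 agree on A, E; apply A, E→F and equate their F entries.
Rows 1 and 3 agree on A, E; apply A, E→F and equate their F entries.
Rows 1 and 2 agree on F; apply F→D and equate their D entries.
Rows 1 and 3 agree on F; apply F→D and equate their D entries.
Rows 1 and 4 agree on F; apply F→D and equate their D entries.
Rows 1 and 3 agree on E, F; apply E, F→C and equate their C entries.
Row 2 is now all distinguished symbols — the join is lossless.

Yes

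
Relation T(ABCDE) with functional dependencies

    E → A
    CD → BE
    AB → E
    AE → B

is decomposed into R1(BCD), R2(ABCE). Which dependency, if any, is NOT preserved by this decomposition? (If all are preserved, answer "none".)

CD → BE

Check CD → BE: no single fragment contains all of {BCDE}, and the restricted closure of {CD} across the fragments never reaches {BE}.
E → A is preserved.
AB → E is preserved.
AE → B is preserved.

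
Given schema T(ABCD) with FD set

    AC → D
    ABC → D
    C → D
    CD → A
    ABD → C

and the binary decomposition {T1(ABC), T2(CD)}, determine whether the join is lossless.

Yes

Common attributes: T1 ∩ T2 = {C}.
Closure of {C}: C → D applies, adding D; CD → A applies, adding A. So (C)⁺ = {ACD}.
This closure contains every attribute of T2, so T1 ∩ T2 → T2. The join is lossless.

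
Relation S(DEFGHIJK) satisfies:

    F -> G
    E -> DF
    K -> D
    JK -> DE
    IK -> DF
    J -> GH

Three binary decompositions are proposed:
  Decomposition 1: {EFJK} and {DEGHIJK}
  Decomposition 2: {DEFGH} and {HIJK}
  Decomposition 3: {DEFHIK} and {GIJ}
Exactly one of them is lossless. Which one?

Decomposition 1

Decomposition 1: common = {EJK}, closure = {DEFGHJK} → lossless.
Decomposition 2: common = {H}, closure = {H} → lossy.
Decomposition 3: common = {I}, closure = {I} → lossy.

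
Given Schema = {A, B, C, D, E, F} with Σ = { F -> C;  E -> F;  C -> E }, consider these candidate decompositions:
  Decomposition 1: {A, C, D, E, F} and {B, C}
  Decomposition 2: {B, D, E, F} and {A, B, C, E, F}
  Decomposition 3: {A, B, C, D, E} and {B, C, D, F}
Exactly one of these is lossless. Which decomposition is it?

Decomposition 1: common = {C}, closure = {C, E, F} → lossy.
Decomposition 2: common = {B, E, F}, closure = {B, C, E, F} → lossy.
Decomposition 3: common = {B, C, D}, closure = {B, C, D, E, F} → lossless.

Decomposition 3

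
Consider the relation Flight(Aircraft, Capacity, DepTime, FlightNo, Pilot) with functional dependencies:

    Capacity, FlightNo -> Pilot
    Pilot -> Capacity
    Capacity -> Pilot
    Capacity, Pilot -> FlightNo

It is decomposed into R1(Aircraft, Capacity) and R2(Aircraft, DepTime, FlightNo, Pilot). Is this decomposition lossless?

Common attributes: R1 ∩ R2 = {Aircraft}.
No dependency enlarges {Aircraft}, so (Aircraft)⁺ = {Aircraft}.
The closure contains neither all of R1 = {Aircraft, Capacity} nor all of R2 = {Aircraft, DepTime, FlightNo, Pilot}, so the common attributes are not a superkey of either fragment. The join is lossy.

No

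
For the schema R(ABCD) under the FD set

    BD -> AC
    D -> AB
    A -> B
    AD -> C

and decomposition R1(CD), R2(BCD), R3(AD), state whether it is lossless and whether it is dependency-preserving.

Lossless test (chase): Rows 1 and 2 agree on D; apply D→AB and equate their AB entries. Rows 1 and 3 agree on D; apply D→AB and equate their AB entries. Rows 1 and 3 agree on AD; apply AD→C and equate their C entries. Row 1 is now all distinguished symbols — the join is lossless.
Dependency preservation: the restricted closure of {A} across the fragments never reaches {B}, so A → B cannot be enforced without a join — not preserved.

lossless but not dependency-preserving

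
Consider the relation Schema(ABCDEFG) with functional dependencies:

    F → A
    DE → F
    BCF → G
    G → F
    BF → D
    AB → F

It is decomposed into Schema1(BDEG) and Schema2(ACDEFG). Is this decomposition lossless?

No

Common attributes: Schema1 ∩ Schema2 = {DEG}.
Closure of {DEG}: DE → F applies, adding F; F → A applies, adding A. So (DEG)⁺ = {ADEFG}.
The closure contains neither all of Schema1 = {BDEG} nor all of Schema2 = {ACDEFG}, so the common attributes are not a superkey of either fragment. The join is lossy.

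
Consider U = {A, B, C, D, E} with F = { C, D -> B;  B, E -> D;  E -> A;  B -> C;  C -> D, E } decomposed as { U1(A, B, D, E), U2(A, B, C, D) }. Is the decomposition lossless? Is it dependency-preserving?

lossless and dependency-preserving

Lossless test: (A, B, D)⁺ = {A, B, C, D, E}, which contains all of one fragment — lossless.
Dependency preservation: C → D, E is not contained in any single fragment, but the restricted closure of its left-hand side across the fragments still reaches the right-hand side; the remaining FDs each lie inside some fragment. All dependencies are preserved.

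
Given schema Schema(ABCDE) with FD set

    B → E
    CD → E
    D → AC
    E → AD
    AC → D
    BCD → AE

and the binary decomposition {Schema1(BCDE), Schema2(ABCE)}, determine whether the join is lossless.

Yes

Common attributes: Schema1 ∩ Schema2 = {BCE}.
Closure of {BCE}: E → AD applies, adding AD. So (BCE)⁺ = {ABCDE}.
This closure contains every attribute of Schema1, so Schema1 ∩ Schema2 → Schema1. The join is lossless.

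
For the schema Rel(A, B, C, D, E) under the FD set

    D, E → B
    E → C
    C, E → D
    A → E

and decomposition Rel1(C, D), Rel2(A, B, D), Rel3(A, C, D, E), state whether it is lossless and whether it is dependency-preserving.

lossless but not dependency-preserving

Lossless test (chase): Rows 2 and 3 agree on A; apply A→E and equate their E entries. Rows 2 and 3 agree on D, E; apply D, E→B and equate their B entries. Rows 2 and 3 agree on E; apply E→C and equate their C entries. Row 2 is now all distinguished symbols — the join is lossless.
Dependency preservation: the restricted closure of {D, E} across the fragments never reaches {B}, so D, E → B cannot be enforced without a join — not preserved.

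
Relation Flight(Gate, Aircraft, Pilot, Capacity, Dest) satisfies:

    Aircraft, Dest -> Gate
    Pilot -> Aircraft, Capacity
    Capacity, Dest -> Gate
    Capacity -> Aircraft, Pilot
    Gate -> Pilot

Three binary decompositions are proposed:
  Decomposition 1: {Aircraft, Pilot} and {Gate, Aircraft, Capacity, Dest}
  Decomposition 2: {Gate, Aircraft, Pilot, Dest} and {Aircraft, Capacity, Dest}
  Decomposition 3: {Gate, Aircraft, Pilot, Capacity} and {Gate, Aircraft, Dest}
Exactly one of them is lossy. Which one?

Decomposition 1: common = {Aircraft}, closure = {Aircraft} → lossy.
Decomposition 2: common = {Aircraft, Dest}, closure = {Gate, Aircraft, Pilot, Capacity, Dest} → lossless.
Decomposition 3: common = {Gate, Aircraft}, closure = {Gate, Aircraft, Pilot, Capacity} → lossless.

Decomposition 1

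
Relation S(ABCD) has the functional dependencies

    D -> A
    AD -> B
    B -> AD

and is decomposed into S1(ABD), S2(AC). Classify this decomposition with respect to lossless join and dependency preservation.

lossy but dependency-preserving

Lossless test: (A)⁺ = {A}, which is a superkey of neither fragment — lossy.
Dependency preservation: every FD's attributes lie within a single fragment, so each can be enforced locally — preserved.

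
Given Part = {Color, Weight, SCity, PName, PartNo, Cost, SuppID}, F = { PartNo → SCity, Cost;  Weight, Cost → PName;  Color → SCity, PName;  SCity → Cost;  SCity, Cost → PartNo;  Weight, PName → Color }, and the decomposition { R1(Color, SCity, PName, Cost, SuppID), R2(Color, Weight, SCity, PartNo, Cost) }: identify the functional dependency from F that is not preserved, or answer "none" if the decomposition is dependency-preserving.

Check Weight, PName → Color: no single fragment contains all of {Color, Weight, PName}, and the restricted closure of {Weight, PName} across the fragments never reaches {Color}.
PartNo → SCity, Cost is preserved.
Weight, Cost → PName is preserved.
Color → SCity, PName is preserved.
SCity → Cost is preserved.
SCity, Cost → PartNo is preserved.

Weight, PName → Color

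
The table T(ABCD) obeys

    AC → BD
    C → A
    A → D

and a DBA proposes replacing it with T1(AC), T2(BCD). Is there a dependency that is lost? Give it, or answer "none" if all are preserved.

A → D

Check A → D: no single fragment contains all of {AD}, and the restricted closure of {A} across the fragments never reaches {D}.
AC → BD is preserved.
C → A is preserved.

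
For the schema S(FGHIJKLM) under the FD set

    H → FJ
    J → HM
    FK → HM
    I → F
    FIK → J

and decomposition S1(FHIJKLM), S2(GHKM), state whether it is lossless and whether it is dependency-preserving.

lossy but dependency-preserving

Lossless test: (HKM)⁺ = {FHJKM}, which is a superkey of neither fragment — lossy.
Dependency preservation: every FD's attributes lie within a single fragment, so each can be enforced locally — preserved.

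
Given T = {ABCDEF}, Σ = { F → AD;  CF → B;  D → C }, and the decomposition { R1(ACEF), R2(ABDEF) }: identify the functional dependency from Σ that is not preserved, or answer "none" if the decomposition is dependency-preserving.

D → C

Check D → C: no single fragment contains all of {CD}, and the restricted closure of {D} across the fragments never reaches {C}.
F → AD is preserved.
CF → B is preserved.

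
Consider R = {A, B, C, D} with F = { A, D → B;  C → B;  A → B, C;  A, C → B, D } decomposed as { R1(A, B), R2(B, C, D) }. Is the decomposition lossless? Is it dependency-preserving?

Lossless test: (B)⁺ = {B}, which is a superkey of neither fragment — lossy.
Dependency preservation: the restricted closure of {A} across the fragments never reaches {B, C}, so A → B, C cannot be enforced without a join — not preserved.

lossy and not dependency-preserving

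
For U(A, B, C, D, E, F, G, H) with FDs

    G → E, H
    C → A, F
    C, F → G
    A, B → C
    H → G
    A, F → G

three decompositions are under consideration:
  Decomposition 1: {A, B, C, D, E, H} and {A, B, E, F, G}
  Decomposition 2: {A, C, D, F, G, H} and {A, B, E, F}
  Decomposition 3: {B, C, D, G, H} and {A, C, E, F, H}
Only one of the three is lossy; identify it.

Decomposition 1: common = {A, B, E}, closure = {A, B, C, E, F, G, H} → lossless.
Decomposition 2: common = {A, F}, closure = {A, E, F, G, H} → lossy.
Decomposition 3: common = {C, H}, closure = {A, C, E, F, G, H} → lossless.

Decomposition 2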